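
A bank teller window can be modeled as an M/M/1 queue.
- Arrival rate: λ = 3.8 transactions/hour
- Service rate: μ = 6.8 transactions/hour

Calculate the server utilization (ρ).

Server utilization: ρ = λ/μ
ρ = 3.8/6.8 = 0.5588
The server is busy 55.88% of the time.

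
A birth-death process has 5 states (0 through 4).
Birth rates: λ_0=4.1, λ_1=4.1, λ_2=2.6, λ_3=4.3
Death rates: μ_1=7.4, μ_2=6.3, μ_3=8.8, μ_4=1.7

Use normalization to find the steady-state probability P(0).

Ratios P(n)/P(0) = (λ₀···λₙ₋₁)/(μ₁···μₙ):
P(1)/P(0) = (4.1)/(7.4) = 0.55405
P(2)/P(0) = (4.1×4.1)/(7.4×6.3) = 0.36057
P(3)/P(0) = (4.1×4.1×2.6)/(7.4×6.3×8.8) = 0.10653
P(4)/P(0) = (4.1×4.1×2.6×4.3)/(7.4×6.3×8.8×1.7) = 0.26947

Normalization: ∑ P(n) = 1
P(0) × (1.0000 + 0.55405 + 0.36057 + 0.10653 + 0.26947) = 1
P(0) × 2.2906 = 1
P(0) = 1/2.2906 = 0.4366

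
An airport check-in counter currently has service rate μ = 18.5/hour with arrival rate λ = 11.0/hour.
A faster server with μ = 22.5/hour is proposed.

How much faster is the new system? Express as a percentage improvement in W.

System 1: ρ₁ = 11.0/18.5 = 0.5946, W₁ = 1/(18.5-11.0) = 0.13333
System 2: ρ₂ = 11.0/22.5 = 0.4889, W₂ = 1/(22.5-11.0) = 0.086957
Improvement: (W₁-W₂)/W₁ = (0.13333-0.086957)/0.13333 = 34.78%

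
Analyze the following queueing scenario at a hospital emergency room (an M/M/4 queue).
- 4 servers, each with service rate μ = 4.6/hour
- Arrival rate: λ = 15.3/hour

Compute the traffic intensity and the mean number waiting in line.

Traffic intensity: ρ = λ/(cμ) = 15.3/(4×4.6) = 0.8315
Since ρ = 0.8315 < 1, system is stable.
Offered load a = λ/μ = cρ = 15.3/4.6 = 3.3261
P₀ = [ Σₙ₌₀^3 aⁿ/n! + a^4/(4!(1-ρ)) ]⁻¹
Σ = a^0/0! + a^1/1! + a^2/2! + a^3/3! = 1.0000 + 3.3261 + 5.5314 + 6.1327 = 15.9902
a^4/(4!(1-ρ)) = 122.3867/(24 × 0.168478) = 30.2677
P₀ = 1/(15.9902 + 30.2677) = 0.02162
Lq = P₀·a^4·ρ / (4!(1-ρ)²) = 0.021618 × 122.3867 × 0.83152 / (24 × 0.028385) = 3.2294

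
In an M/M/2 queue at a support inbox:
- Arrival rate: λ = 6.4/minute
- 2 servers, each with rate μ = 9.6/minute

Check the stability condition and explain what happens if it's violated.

Stability requires ρ = λ/(cμ) < 1
ρ = 6.4/(2 × 9.6) = 6.4/19.20 = 0.3333
Since 0.3333 < 1, the system is STABLE.
The servers are busy 33.33% of the time.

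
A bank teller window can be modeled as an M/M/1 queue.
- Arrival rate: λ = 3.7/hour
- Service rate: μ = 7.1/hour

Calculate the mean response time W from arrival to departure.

First, compute utilization: ρ = λ/μ = 3.7/7.1 = 0.5211
For M/M/1: W = 1/(μ-λ)
W = 1/(7.1-3.7) = 1/3.40
W = 0.2941 hours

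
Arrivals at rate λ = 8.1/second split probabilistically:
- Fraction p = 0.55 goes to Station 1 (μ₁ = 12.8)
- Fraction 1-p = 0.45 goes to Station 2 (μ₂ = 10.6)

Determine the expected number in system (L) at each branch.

Effective rates: λ₁ = 8.1×0.55 = 4.455, λ₂ = 8.1×0.45 = 3.645
Station 1: ρ₁ = 4.455/12.8 = 0.34805, L₁ = ρ₁/(1-ρ₁) = 0.34805/(1-0.34805) = 0.5339
Station 2: ρ₂ = 3.645/10.6 = 0.34387, L₂ = ρ₂/(1-ρ₂) = 0.34387/(1-0.34387) = 0.5241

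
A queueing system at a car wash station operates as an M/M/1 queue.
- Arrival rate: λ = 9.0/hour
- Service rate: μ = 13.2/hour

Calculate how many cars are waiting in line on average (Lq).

ρ = λ/μ = 9.0/13.2 = 0.6818
For M/M/1: Lq = λ²/(μ(μ-λ))
Lq = 81.00/(13.2 × 4.20)
Lq = 1.4610 cars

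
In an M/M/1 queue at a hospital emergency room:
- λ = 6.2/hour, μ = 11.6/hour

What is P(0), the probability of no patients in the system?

ρ = λ/μ = 6.2/11.6 = 0.5345
P(0) = 1 - ρ = 1 - 0.5345 = 0.4655
The server is idle 46.55% of the time.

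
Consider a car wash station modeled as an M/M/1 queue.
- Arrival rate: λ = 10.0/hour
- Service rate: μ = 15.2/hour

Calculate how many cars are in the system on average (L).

ρ = λ/μ = 10.0/15.2 = 0.6579
For M/M/1: L = λ/(μ-λ)
L = 10.0/(15.2-10.0) = 10.0/5.20
L = 1.9231 cars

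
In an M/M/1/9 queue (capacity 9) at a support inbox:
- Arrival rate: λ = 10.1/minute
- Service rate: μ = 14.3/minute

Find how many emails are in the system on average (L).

ρ = λ/μ = 10.1/14.3 = 0.7063
P₀ = (1-ρ)/(1-ρ^(K+1)) = (1-0.7063)/(1-0.7063^10) = 0.2937/0.9691 = 0.3031
P_K = P₀×ρ^K = 0.3031 × 0.7063^9 = 0.3031 × 0.04374 = 0.01326
L = ρ[1 - (K+1)ρ^K + Kρ^(K+1)] / [(1-ρ)(1-ρ^(K+1))]
L = 0.7063 × (1 - 10×0.043742 + 9×0.030895) / ((1 - 0.7063) × (1 - 0.030895)) = 2.0860 emails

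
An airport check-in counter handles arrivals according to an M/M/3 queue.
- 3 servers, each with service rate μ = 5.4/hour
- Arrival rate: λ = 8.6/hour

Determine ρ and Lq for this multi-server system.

Traffic intensity: ρ = λ/(cμ) = 8.6/(3×5.4) = 0.5309
Since ρ = 0.5309 < 1, system is stable.
Offered load a = λ/μ = cρ = 8.6/5.4 = 1.5926
P₀ = [ Σₙ₌₀^2 aⁿ/n! + a^3/(3!(1-ρ)) ]⁻¹
Σ = a^0/0! + a^1/1! + a^2/2! = 1.0000 + 1.5926 + 1.2682 = 3.8608
a^3/(3!(1-ρ)) = 4.0394/(6 × 0.46914) = 1.4350
P₀ = 1/(3.8608 + 1.4350) = 0.1888
Lq = P₀·a^3·ρ / (3!(1-ρ)²) = 0.1888 × 4.0394 × 0.5309 / (6 × 0.2201) = 0.3066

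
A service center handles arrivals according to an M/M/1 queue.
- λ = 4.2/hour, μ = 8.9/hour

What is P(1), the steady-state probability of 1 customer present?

ρ = λ/μ = 4.2/8.9 = 0.4719
P(n) = (1-ρ)ρⁿ
P(1) = (1-0.4719) × 0.4719^1
P(1) = 0.5281 × 0.4719
P(1) = 0.2492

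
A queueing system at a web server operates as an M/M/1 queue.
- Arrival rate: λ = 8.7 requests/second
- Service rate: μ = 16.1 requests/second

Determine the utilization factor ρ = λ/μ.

Server utilization: ρ = λ/μ
ρ = 8.7/16.1 = 0.5404
The server is busy 54.04% of the time.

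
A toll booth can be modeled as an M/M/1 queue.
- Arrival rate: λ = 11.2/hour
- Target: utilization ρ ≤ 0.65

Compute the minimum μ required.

ρ = λ/μ, so μ = λ/ρ
μ ≥ 11.2/0.65 = 17.2308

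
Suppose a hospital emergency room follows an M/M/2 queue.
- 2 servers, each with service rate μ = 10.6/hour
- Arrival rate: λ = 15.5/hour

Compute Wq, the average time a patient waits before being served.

Traffic intensity: ρ = λ/(cμ) = 15.5/(2×10.6) = 0.7311
Since ρ = 0.7311 < 1, system is stable.
Offered load a = λ/μ = cρ = 15.5/10.6 = 1.4623
P₀ = [ Σₙ₌₀^1 aⁿ/n! + a^2/(2!(1-ρ)) ]⁻¹
Σ = a^0/0! + a^1/1! = 1.0000 + 1.4623 = 2.4623
a^2/(2!(1-ρ)) = 2.1382/(2 × 0.26887) = 3.9763
P₀ = 1/(2.4623 + 3.9763) = 0.1553
Lq = P₀·a^2·ρ / (2!(1-ρ)²) = 0.155313 × 2.13822 × 0.731132 / (2 × 0.0722900) = 1.6794
Wq = Lq/λ = 1.6794/15.5 = 0.1083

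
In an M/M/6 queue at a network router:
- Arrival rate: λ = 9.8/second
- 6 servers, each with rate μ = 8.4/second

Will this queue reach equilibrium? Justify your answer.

Stability requires ρ = λ/(cμ) < 1
ρ = 9.8/(6 × 8.4) = 9.8/50.40 = 0.1944
Since 0.1944 < 1, the system is STABLE.
The servers are busy 19.44% of the time.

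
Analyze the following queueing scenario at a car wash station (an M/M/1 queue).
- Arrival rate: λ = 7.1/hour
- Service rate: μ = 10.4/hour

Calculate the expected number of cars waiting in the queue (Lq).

ρ = λ/μ = 7.1/10.4 = 0.6827
For M/M/1: Lq = λ²/(μ(μ-λ))
Lq = 50.41/(10.4 × 3.30)
Lq = 1.4688 cars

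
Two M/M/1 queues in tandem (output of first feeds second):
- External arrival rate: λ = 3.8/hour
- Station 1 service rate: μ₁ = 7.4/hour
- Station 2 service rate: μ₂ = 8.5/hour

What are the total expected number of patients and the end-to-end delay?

By Jackson's theorem, each station behaves as independent M/M/1.
Station 1: ρ₁ = 3.8/7.4 = 0.5135, L₁ = ρ₁/(1-ρ₁) = λ/(μ₁-λ) = 3.8/3.60 = 1.05556
Station 2: ρ₂ = 3.8/8.5 = 0.4471, L₂ = ρ₂/(1-ρ₂) = λ/(μ₂-λ) = 3.8/4.70 = 0.808511
Total: L = L₁ + L₂ = 1.05556 + 0.808511 = 1.86407
W = L/λ = 1.86407/3.8 = 0.4905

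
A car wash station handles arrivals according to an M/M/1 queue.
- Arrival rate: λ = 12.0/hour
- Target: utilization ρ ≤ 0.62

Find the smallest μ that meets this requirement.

ρ = λ/μ, so μ = λ/ρ
μ ≥ 12.0/0.62 = 19.3548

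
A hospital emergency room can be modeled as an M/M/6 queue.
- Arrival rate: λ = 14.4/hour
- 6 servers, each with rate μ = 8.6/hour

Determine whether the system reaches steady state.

Stability requires ρ = λ/(cμ) < 1
ρ = 14.4/(6 × 8.6) = 14.4/51.60 = 0.2791
Since 0.2791 < 1, the system is STABLE.
The servers are busy 27.91% of the time.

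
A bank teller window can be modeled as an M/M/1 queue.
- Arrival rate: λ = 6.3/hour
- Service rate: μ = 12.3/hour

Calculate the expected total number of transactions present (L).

ρ = λ/μ = 6.3/12.3 = 0.5122
For M/M/1: L = λ/(μ-λ)
L = 6.3/(12.3-6.3) = 6.3/6.00
L = 1.0500 transactions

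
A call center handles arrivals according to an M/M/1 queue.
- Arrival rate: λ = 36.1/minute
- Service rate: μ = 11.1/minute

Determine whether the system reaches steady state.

Stability requires ρ = λ/(cμ) < 1
ρ = 36.1/(1 × 11.1) = 36.1/11.10 = 3.2523
Since 3.2523 ≥ 1, the system is UNSTABLE.
Queue grows without bound. Need μ > λ = 36.1.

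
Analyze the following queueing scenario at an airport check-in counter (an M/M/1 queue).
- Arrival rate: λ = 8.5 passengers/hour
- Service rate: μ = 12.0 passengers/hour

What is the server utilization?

Server utilization: ρ = λ/μ
ρ = 8.5/12.0 = 0.7083
The server is busy 70.83% of the time.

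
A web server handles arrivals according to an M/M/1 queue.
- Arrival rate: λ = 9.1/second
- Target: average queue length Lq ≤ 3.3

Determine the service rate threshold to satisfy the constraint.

For M/M/1: Lq = λ²/(μ(μ-λ))
Need Lq ≤ 3.3, i.e. μ(μ-λ) ≥ λ²/3.3
μ² - 9.1μ - 82.81/3.3 ≥ 0  →  μ² - 9.1μ - 25.09394 ≥ 0
Quadratic formula (positive root): μ = [λ + √(λ² + 4×25.09394)]/2
Discriminant: 82.81 + 4×25.09394 = 183.1858, √183.1858 = 13.5346
μ ≥ (9.1 + 13.5346)/2 = 11.3173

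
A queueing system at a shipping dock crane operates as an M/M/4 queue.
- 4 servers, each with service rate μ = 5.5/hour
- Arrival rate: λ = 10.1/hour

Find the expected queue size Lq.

Traffic intensity: ρ = λ/(cμ) = 10.1/(4×5.5) = 0.4591
Since ρ = 0.4591 < 1, system is stable.
Offered load a = λ/μ = cρ = 10.1/5.5 = 1.8364
P₀ = [ Σₙ₌₀^3 aⁿ/n! + a^4/(4!(1-ρ)) ]⁻¹
Σ = a^0/0! + a^1/1! + a^2/2! + a^3/3! = 1.0000 + 1.8364 + 1.6861 + 1.0321 = 5.5546
a^4/(4!(1-ρ)) = 11.3719/(24 × 0.5409) = 0.8760
P₀ = 1/(5.5546 + 0.8760) = 0.1555
Lq = P₀·a^4·ρ / (4!(1-ρ)²) = 0.1555 × 11.3719 × 0.4591 / (24 × 0.2926) = 0.1156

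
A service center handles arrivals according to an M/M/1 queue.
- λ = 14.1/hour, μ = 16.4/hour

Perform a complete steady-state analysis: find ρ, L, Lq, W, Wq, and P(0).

Step 1: ρ = λ/μ = 14.1/16.4 = 0.8598
Step 2: L = λ/(μ-λ) = 14.1/2.30 = 6.1304
Step 3: Lq = λ²/(μ(μ-λ)) = 198.81/(16.4×2.30) = 5.2707
Step 4: W = 1/(μ-λ) = 1/2.30 = 0.43478
Step 5: Wq = λ/(μ(μ-λ)) = 14.1/(16.4×2.30) = 0.3738
Step 6: P(0) = 1-ρ = 0.1402
Verify: L = λW = 14.1×0.43478 = 6.1304 ✔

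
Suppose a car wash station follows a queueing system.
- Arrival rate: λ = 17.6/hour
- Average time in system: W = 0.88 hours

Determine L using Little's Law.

Little's Law: L = λW
L = 17.6 × 0.88 = 15.4880 cars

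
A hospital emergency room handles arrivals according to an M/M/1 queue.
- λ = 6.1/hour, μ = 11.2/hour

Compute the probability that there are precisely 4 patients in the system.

ρ = λ/μ = 6.1/11.2 = 0.54464
P(n) = (1-ρ)ρⁿ
P(4) = (1-0.54464) × 0.54464^4
P(4) = 0.4554 × 0.08799
P(4) = 0.04007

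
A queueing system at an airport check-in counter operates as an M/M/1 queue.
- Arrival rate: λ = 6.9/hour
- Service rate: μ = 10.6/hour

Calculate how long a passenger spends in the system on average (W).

First, compute utilization: ρ = λ/μ = 6.9/10.6 = 0.6509
For M/M/1: W = 1/(μ-λ)
W = 1/(10.6-6.9) = 1/3.70
W = 0.2703 hours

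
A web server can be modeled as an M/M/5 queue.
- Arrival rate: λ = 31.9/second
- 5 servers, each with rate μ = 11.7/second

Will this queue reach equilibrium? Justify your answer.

Stability requires ρ = λ/(cμ) < 1
ρ = 31.9/(5 × 11.7) = 31.9/58.50 = 0.5453
Since 0.5453 < 1, the system is STABLE.
The servers are busy 54.53% of the time.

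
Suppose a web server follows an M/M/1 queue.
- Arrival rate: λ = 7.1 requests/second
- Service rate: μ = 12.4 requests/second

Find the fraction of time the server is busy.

Server utilization: ρ = λ/μ
ρ = 7.1/12.4 = 0.5726
The server is busy 57.26% of the time.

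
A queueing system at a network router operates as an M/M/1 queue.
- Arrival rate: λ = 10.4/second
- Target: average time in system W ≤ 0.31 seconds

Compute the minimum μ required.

For M/M/1: W = 1/(μ-λ)
Need W ≤ 0.31, so 1/(μ-λ) ≤ 0.31
μ - λ ≥ 1/0.31 = 3.2258
μ ≥ 10.4 + 3.2258 = 13.6258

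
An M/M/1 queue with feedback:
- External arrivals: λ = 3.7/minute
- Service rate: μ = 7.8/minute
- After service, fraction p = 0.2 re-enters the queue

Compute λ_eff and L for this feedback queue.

Effective arrival rate: λ_eff = λ/(1-p) = 3.7/(1-0.2) = 3.7/0.80 = 4.6250
ρ = λ_eff/μ = 4.6250/7.8 = 0.59295
L = ρ/(1-ρ) = 0.59295/(1-0.59295) = 1.4567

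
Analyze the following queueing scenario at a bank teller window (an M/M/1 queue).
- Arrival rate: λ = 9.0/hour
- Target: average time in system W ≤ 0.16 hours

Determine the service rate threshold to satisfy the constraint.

For M/M/1: W = 1/(μ-λ)
Need W ≤ 0.16, so 1/(μ-λ) ≤ 0.16
μ - λ ≥ 1/0.16 = 6.2500
μ ≥ 9.0 + 6.2500 = 15.2500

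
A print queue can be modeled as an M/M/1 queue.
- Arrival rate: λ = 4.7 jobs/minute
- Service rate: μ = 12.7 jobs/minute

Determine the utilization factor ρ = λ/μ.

Server utilization: ρ = λ/μ
ρ = 4.7/12.7 = 0.3701
The server is busy 37.01% of the time.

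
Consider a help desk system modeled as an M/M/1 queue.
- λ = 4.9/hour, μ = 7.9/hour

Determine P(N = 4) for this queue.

ρ = λ/μ = 4.9/7.9 = 0.62025
P(n) = (1-ρ)ρⁿ
P(4) = (1-0.62025) × 0.62025^4
P(4) = 0.37975 × 0.14800
P(4) = 0.05620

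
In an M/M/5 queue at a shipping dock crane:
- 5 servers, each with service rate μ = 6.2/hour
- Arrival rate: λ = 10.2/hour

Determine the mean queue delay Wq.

Traffic intensity: ρ = λ/(cμ) = 10.2/(5×6.2) = 0.3290
Since ρ = 0.3290 < 1, system is stable.
Offered load a = λ/μ = cρ = 10.2/6.2 = 1.6452
P₀ = [ Σₙ₌₀^4 aⁿ/n! + a^5/(5!(1-ρ)) ]⁻¹
Σ = a^0/0! + a^1/1! + a^2/2! + a^3/3! + a^4/4! = 1.0000 + 1.6452 + 1.3533 + 0.7421 + 0.3052 = 5.0458
a^5/(5!(1-ρ)) = 12.0515/(120 × 0.6710) = 0.1497
P₀ = 1/(5.0458 + 0.1497) = 0.1925
Lq = P₀·a^5·ρ / (5!(1-ρ)²) = 0.1925 × 12.0515 × 0.3290 / (120 × 0.4502) = 0.01413
Wq = Lq/λ = 0.01413/10.2 = 0.001385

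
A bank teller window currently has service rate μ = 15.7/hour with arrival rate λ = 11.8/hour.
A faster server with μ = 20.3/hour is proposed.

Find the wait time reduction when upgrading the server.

System 1: ρ₁ = 11.8/15.7 = 0.7516, W₁ = 1/(15.7-11.8) = 0.25641
System 2: ρ₂ = 11.8/20.3 = 0.5813, W₂ = 1/(20.3-11.8) = 0.11765
Improvement: (W₁-W₂)/W₁ = (0.25641-0.11765)/0.25641 = 54.12%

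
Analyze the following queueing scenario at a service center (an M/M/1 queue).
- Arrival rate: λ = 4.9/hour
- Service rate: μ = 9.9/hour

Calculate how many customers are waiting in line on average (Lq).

ρ = λ/μ = 4.9/9.9 = 0.4949
For M/M/1: Lq = λ²/(μ(μ-λ))
Lq = 24.01/(9.9 × 5.00)
Lq = 0.4851 customers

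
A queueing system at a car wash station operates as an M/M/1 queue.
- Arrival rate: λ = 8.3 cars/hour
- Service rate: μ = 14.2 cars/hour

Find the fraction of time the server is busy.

Server utilization: ρ = λ/μ
ρ = 8.3/14.2 = 0.5845
The server is busy 58.45% of the time.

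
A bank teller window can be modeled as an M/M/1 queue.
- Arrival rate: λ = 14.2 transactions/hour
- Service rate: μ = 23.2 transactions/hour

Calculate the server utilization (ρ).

Server utilization: ρ = λ/μ
ρ = 14.2/23.2 = 0.6121
The server is busy 61.21% of the time.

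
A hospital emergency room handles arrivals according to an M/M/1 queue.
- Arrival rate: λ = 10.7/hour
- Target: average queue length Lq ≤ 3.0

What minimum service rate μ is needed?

For M/M/1: Lq = λ²/(μ(μ-λ))
Need Lq ≤ 3.0, i.e. μ(μ-λ) ≥ λ²/3.0
μ² - 10.7μ - 114.49/3.0 ≥ 0  →  μ² - 10.7μ - 38.16333 ≥ 0
Quadratic formula (positive root): μ = [λ + √(λ² + 4×38.16333)]/2
Discriminant: 114.49 + 4×38.16333 = 267.1433, √267.1433 = 16.34452
μ ≥ (10.7 + 16.34452)/2 = 13.5223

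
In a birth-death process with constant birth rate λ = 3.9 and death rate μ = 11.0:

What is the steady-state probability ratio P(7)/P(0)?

For constant rates: P(n)/P(0) = (λ/μ)^n
P(7)/P(0) = (3.9/11.0)^7 = 0.354545^7 = 0.0007042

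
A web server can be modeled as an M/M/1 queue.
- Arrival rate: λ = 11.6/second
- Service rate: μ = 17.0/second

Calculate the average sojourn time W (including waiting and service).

First, compute utilization: ρ = λ/μ = 11.6/17.0 = 0.6824
For M/M/1: W = 1/(μ-λ)
W = 1/(17.0-11.6) = 1/5.40
W = 0.1852 seconds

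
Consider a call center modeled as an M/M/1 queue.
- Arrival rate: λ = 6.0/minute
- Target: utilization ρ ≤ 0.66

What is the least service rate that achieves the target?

ρ = λ/μ, so μ = λ/ρ
μ ≥ 6.0/0.66 = 9.0909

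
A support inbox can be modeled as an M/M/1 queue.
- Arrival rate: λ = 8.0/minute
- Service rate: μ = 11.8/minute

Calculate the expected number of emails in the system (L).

ρ = λ/μ = 8.0/11.8 = 0.6780
For M/M/1: L = λ/(μ-λ)
L = 8.0/(11.8-8.0) = 8.0/3.80
L = 2.1053 emails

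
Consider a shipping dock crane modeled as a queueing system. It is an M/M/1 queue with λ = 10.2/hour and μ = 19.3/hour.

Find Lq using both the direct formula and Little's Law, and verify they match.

Method 1 (direct): Lq = λ²/(μ(μ-λ)) = 104.04/(19.3 × 9.10) = 0.5924

Method 2 (Little's Law):
W = 1/(μ-λ) = 1/9.10 = 0.10989
Wq = W - 1/μ = 0.10989 - 0.051813 = 0.05808
Lq = λWq = 10.2 × 0.05808 = 0.5924 ✔ (matches Method 1)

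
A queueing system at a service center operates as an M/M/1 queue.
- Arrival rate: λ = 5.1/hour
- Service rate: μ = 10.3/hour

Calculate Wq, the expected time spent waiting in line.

First, compute utilization: ρ = λ/μ = 5.1/10.3 = 0.4951
For M/M/1: Wq = λ/(μ(μ-λ))
Wq = 5.1/(10.3 × (10.3-5.1))
Wq = 5.1/(10.3 × 5.20)
Wq = 0.09522 hours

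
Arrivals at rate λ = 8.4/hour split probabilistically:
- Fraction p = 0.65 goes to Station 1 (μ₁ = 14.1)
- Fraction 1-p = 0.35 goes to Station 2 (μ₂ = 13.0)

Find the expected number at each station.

Effective rates: λ₁ = 8.4×0.65 = 5.46, λ₂ = 8.4×0.35 = 2.94
Station 1: ρ₁ = 5.46/14.1 = 0.3872, L₁ = ρ₁/(1-ρ₁) = 0.3872/(1-0.3872) = 0.6319
Station 2: ρ₂ = 2.94/13.0 = 0.22615, L₂ = ρ₂/(1-ρ₂) = 0.22615/(1-0.22615) = 0.2922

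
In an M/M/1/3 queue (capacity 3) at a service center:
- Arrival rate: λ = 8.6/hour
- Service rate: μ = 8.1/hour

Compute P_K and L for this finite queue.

ρ = λ/μ = 8.6/8.1 = 1.0617
P₀ = (1-ρ)/(1-ρ^(K+1)) = (1-1.0617)/(1-1.0617^4) = -0.06170/-0.2706 = 0.2280
P_K = P₀×ρ^K = 0.2280 × 1.0617^3 = 0.2280 × 1.1968 = 0.2729
Blocking probability P_3 = 0.2729 (27.29%)
L = ρ[1 - (K+1)ρ^K + Kρ^(K+1)] / [(1-ρ)(1-ρ^(K+1))]
L = 1.0617 × (1 - 4×1.1967556 + 3×1.2705954) / ((1 - 1.0617) × (1 - 1.2705954)) = 1.5748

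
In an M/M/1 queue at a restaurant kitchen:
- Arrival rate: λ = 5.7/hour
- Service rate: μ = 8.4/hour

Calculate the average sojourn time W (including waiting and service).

First, compute utilization: ρ = λ/μ = 5.7/8.4 = 0.6786
For M/M/1: W = 1/(μ-λ)
W = 1/(8.4-5.7) = 1/2.70
W = 0.3704 hours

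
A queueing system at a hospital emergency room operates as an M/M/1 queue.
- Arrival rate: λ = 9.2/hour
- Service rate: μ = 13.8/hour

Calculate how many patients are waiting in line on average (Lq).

ρ = λ/μ = 9.2/13.8 = 0.6667
For M/M/1: Lq = λ²/(μ(μ-λ))
Lq = 84.64/(13.8 × 4.60)
Lq = 1.3333 patients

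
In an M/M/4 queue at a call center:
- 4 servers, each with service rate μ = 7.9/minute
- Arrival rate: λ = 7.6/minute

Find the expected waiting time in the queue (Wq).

Traffic intensity: ρ = λ/(cμ) = 7.6/(4×7.9) = 0.2405
Since ρ = 0.2405 < 1, system is stable.
Offered load a = λ/μ = cρ = 7.6/7.9 = 0.9620
P₀ = [ Σₙ₌₀^3 aⁿ/n! + a^4/(4!(1-ρ)) ]⁻¹
Σ = a^0/0! + a^1/1! + a^2/2! + a^3/3! = 1.0000 + 0.96203 + 0.46275 + 0.14839 = 2.5732
a^4/(4!(1-ρ)) = 0.8565/(24 × 0.7595) = 0.04699
P₀ = 1/(2.5732 + 0.04699) = 0.3817
Lq = P₀·a^4·ρ / (4!(1-ρ)²) = 0.38166 × 0.85654 × 0.24051 / (24 × 0.57683) = 0.005679
Wq = Lq/λ = 0.0056792/7.6 = 0.0007473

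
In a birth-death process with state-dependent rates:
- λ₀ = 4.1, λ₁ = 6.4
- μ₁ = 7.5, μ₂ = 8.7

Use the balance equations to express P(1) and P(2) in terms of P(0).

Balance equations:
State 0: λ₀P₀ = μ₁P₁ → P₁ = (λ₀/μ₁)P₀ = (4.1/7.5)P₀ = 0.5467P₀
State 1: P₂ = (λ₀λ₁)/(μ₁μ₂)P₀ = (4.1×6.4)/(7.5×8.7)P₀ = 0.4021P₀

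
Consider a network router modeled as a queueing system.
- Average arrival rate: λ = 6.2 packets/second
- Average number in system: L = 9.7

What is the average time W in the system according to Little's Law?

Little's Law: L = λW, so W = L/λ
W = 9.7/6.2 = 1.5645 seconds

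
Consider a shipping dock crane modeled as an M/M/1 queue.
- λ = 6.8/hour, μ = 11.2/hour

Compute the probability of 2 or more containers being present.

ρ = λ/μ = 6.8/11.2 = 0.6071
P(N ≥ n) = ρⁿ
P(N ≥ 2) = 0.6071^2
P(N ≥ 2) = 0.3686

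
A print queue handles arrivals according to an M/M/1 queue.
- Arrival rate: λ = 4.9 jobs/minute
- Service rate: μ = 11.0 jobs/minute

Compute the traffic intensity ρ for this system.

Server utilization: ρ = λ/μ
ρ = 4.9/11.0 = 0.4455
The server is busy 44.55% of the time.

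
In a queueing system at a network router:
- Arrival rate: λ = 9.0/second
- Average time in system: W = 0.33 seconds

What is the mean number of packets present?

Little's Law: L = λW
L = 9.0 × 0.33 = 2.9700 packets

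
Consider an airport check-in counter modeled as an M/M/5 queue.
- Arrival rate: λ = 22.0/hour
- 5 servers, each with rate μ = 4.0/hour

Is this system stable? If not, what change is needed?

Stability requires ρ = λ/(cμ) < 1
ρ = 22.0/(5 × 4.0) = 22.0/20.00 = 1.1000
Since 1.1000 ≥ 1, the system is UNSTABLE.
Need c > λ/μ = 22.0/4.0 = 5.50.
Minimum servers needed: c = 6.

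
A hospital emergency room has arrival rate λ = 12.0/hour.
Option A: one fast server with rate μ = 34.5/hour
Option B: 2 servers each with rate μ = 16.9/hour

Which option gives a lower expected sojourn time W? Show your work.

Option A: single server μ = 34.5 (M/M/1)
  ρ_A = 12.0/34.5 = 0.3478
  W_A = 1/(μ-λ) = 1/(34.5-12.0) = 1/22.50 = 0.04444

Option B: 2 servers μ = 16.9 (M/M/2)
  ρ_B = λ/(cμ) = 12.0/(2×16.9) = 0.3550
  Offered load a = λ/μ = cρ = 12.0/16.9 = 0.7101
  P₀ = [ Σₙ₌₀^1 aⁿ/n! + a^2/(2!(1-ρ)) ]⁻¹
  Σ = a^0/0! + a^1/1! = 1.0000 + 0.7101 = 1.7101
  a^2/(2!(1-ρ)) = 0.5042/(2 × 0.6450) = 0.3909
  P₀ = 1/(1.7101 + 0.3909) = 0.4760
  Lq = P₀·a^2·ρ / (2!(1-ρ)²) = 0.4760 × 0.5042 × 0.3550 / (2 × 0.4160) = 0.1024
  Wq_B = Lq/λ = 0.102408/12.0 = 0.0085340
  W_B = Wq_B + 1/μ = 0.0085340 + 0.059172 = 0.06771

Since W_A = 0.04444 < W_B = 0.06771, Option A (single fast server) has the shorter time in system.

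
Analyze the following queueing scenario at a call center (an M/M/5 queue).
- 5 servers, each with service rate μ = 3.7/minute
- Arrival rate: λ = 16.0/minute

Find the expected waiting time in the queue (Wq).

Traffic intensity: ρ = λ/(cμ) = 16.0/(5×3.7) = 0.8649
Since ρ = 0.8649 < 1, system is stable.
Offered load a = λ/μ = cρ = 16.0/3.7 = 4.3243
P₀ = [ Σₙ₌₀^4 aⁿ/n! + a^5/(5!(1-ρ)) ]⁻¹
Σ = a^0/0! + a^1/1! + a^2/2! + a^3/3! + a^4/4! = 1.0000 + 4.3243 + 9.3499 + 13.4773 + 14.5701 = 42.7216
a^5/(5!(1-ρ)) = 1512.1375/(120 × 0.1351351) = 93.2485
P₀ = 1/(42.7216 + 93.2485) = 0.007355
Lq = P₀·a^5·ρ / (5!(1-ρ)²) = 0.00735456 × 1512.1375 × 0.864865 / (120 × 0.0182615) = 4.3891
Wq = Lq/λ = 4.3891/16.0 = 0.2743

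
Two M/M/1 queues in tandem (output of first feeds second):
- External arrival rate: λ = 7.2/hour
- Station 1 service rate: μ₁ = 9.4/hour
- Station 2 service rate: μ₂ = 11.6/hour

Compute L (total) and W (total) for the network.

By Jackson's theorem, each station behaves as independent M/M/1.
Station 1: ρ₁ = 7.2/9.4 = 0.7660, L₁ = ρ₁/(1-ρ₁) = λ/(μ₁-λ) = 7.2/2.20 = 3.2727
Station 2: ρ₂ = 7.2/11.6 = 0.6207, L₂ = ρ₂/(1-ρ₂) = λ/(μ₂-λ) = 7.2/4.40 = 1.6364
Total: L = L₁ + L₂ = 3.2727 + 1.6364 = 4.9091
W = L/λ = 4.9091/7.2 = 0.6818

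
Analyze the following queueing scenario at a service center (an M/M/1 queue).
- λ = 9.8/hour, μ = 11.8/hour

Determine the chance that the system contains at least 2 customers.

ρ = λ/μ = 9.8/11.8 = 0.8305
P(N ≥ n) = ρⁿ
P(N ≥ 2) = 0.8305^2
P(N ≥ 2) = 0.6897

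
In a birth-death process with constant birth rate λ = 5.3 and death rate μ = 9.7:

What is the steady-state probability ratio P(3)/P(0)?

For constant rates: P(n)/P(0) = (λ/μ)^n
P(3)/P(0) = (5.3/9.7)^3 = 0.5464^3 = 0.1631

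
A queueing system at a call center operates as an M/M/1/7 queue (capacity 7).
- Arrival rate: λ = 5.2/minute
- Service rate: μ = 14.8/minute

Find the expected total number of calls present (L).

ρ = λ/μ = 5.2/14.8 = 0.35135
P₀ = (1-ρ)/(1-ρ^(K+1)) = (1-0.35135)/(1-0.35135^8) = 0.64865/0.99977 = 0.6488
P_K = P₀×ρ^K = 0.64880 × 0.35135^7 = 0.64880 × 0.00066097 = 0.0004288
L = ρ[1 - (K+1)ρ^K + Kρ^(K+1)] / [(1-ρ)(1-ρ^(K+1))]
L = 0.35135 × (1 - 8×0.0006610 + 7×0.0002322) / ((1 - 0.35135) × (1 - 0.0002322)) = 0.5398 calls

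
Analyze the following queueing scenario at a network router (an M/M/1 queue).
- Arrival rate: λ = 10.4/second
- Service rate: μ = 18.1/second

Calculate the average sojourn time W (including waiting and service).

First, compute utilization: ρ = λ/μ = 10.4/18.1 = 0.5746
For M/M/1: W = 1/(μ-λ)
W = 1/(18.1-10.4) = 1/7.70
W = 0.1299 seconds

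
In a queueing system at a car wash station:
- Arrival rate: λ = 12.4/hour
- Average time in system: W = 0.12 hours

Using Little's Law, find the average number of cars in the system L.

Little's Law: L = λW
L = 12.4 × 0.12 = 1.4880 cars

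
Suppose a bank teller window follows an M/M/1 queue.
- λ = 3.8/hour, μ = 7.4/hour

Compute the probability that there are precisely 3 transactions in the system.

ρ = λ/μ = 3.8/7.4 = 0.51351
P(n) = (1-ρ)ρⁿ
P(3) = (1-0.51351) × 0.51351^3
P(3) = 0.48649 × 0.13541
P(3) = 0.06588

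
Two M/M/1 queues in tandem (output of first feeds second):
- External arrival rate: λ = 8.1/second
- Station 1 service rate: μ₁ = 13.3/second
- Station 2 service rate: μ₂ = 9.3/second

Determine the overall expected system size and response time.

By Jackson's theorem, each station behaves as independent M/M/1.
Station 1: ρ₁ = 8.1/13.3 = 0.6090, L₁ = ρ₁/(1-ρ₁) = λ/(μ₁-λ) = 8.1/5.20 = 1.5577
Station 2: ρ₂ = 8.1/9.3 = 0.8710, L₂ = ρ₂/(1-ρ₂) = λ/(μ₂-λ) = 8.1/1.20 = 6.7500
Total: L = L₁ + L₂ = 1.5577 + 6.7500 = 8.3077
W = L/λ = 8.3077/8.1 = 1.0256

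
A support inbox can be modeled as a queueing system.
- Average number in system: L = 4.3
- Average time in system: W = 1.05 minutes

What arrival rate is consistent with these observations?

Little's Law: L = λW, so λ = L/W
λ = 4.3/1.05 = 4.0952 emails/minute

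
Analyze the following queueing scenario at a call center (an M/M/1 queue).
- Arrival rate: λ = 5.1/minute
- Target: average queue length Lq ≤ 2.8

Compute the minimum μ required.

For M/M/1: Lq = λ²/(μ(μ-λ))
Need Lq ≤ 2.8, i.e. μ(μ-λ) ≥ λ²/2.8
μ² - 5.1μ - 26.01/2.8 ≥ 0  →  μ² - 5.1μ - 9.289286 ≥ 0
Quadratic formula (positive root): μ = [λ + √(λ² + 4×9.289286)]/2
Discriminant: 26.01 + 4×9.289286 = 63.1671, √63.1671 = 7.9478
μ ≥ (5.1 + 7.9478)/2 = 6.5239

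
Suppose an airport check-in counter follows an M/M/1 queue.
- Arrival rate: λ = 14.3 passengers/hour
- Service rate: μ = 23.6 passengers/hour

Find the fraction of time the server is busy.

Server utilization: ρ = λ/μ
ρ = 14.3/23.6 = 0.6059
The server is busy 60.59% of the time.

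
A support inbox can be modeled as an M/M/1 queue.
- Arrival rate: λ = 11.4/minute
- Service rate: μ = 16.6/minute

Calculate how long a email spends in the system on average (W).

First, compute utilization: ρ = λ/μ = 11.4/16.6 = 0.6867
For M/M/1: W = 1/(μ-λ)
W = 1/(16.6-11.4) = 1/5.20
W = 0.1923 minutes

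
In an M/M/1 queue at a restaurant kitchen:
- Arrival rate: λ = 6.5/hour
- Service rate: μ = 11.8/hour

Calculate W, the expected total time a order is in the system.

First, compute utilization: ρ = λ/μ = 6.5/11.8 = 0.5508
For M/M/1: W = 1/(μ-λ)
W = 1/(11.8-6.5) = 1/5.30
W = 0.1887 hours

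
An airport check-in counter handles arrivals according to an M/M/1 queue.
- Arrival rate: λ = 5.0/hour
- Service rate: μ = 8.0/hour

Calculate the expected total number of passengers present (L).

ρ = λ/μ = 5.0/8.0 = 0.6250
For M/M/1: L = λ/(μ-λ)
L = 5.0/(8.0-5.0) = 5.0/3.00
L = 1.6667 passengers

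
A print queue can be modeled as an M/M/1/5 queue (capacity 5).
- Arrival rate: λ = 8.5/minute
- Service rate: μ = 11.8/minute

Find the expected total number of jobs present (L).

ρ = λ/μ = 8.5/11.8 = 0.72034
P₀ = (1-ρ)/(1-ρ^(K+1)) = (1-0.72034)/(1-0.72034^6) = 0.2797/0.8603 = 0.3251
P_K = P₀×ρ^K = 0.32508 × 0.72034^5 = 0.32508 × 0.19395 = 0.06305
L = ρ[1 - (K+1)ρ^K + Kρ^(K+1)] / [(1-ρ)(1-ρ^(K+1))]
L = 0.72034 × (1 - 6×0.19395 + 5×0.13971) / ((1 - 0.72034) × (1 - 0.13971)) = 1.6014 jobs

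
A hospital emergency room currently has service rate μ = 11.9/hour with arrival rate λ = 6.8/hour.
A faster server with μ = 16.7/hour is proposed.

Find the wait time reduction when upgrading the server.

System 1: ρ₁ = 6.8/11.9 = 0.5714, W₁ = 1/(11.9-6.8) = 0.196078
System 2: ρ₂ = 6.8/16.7 = 0.4072, W₂ = 1/(16.7-6.8) = 0.101010
Improvement: (W₁-W₂)/W₁ = (0.196078-0.101010)/0.196078 = 48.48%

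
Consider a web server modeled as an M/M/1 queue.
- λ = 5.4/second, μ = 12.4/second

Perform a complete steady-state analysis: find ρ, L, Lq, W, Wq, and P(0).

Step 1: ρ = λ/μ = 5.4/12.4 = 0.4355
Step 2: L = λ/(μ-λ) = 5.4/7.00 = 0.7714
Step 3: Lq = λ²/(μ(μ-λ)) = 29.16/(12.4×7.00) = 0.3359
Step 4: W = 1/(μ-λ) = 1/7.00 = 0.14286
Step 5: Wq = λ/(μ(μ-λ)) = 5.4/(12.4×7.00) = 0.06221
Step 6: P(0) = 1-ρ = 0.5645
Verify: L = λW = 5.4×0.14286 = 0.7714 ✔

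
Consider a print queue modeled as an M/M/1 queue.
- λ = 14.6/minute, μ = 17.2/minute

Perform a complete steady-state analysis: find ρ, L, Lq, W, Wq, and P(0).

Step 1: ρ = λ/μ = 14.6/17.2 = 0.8488
Step 2: L = λ/(μ-λ) = 14.6/2.60 = 5.6154
Step 3: Lq = λ²/(μ(μ-λ)) = 213.16/(17.2×2.60) = 4.7665
Step 4: W = 1/(μ-λ) = 1/2.60 = 0.384615
Step 5: Wq = λ/(μ(μ-λ)) = 14.6/(17.2×2.60) = 0.3265
Step 6: P(0) = 1-ρ = 0.1512
Verify: L = λW = 14.6×0.384615 = 5.6154 ✔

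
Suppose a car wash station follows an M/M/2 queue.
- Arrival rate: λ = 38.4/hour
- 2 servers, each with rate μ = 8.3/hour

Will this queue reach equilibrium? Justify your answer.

Stability requires ρ = λ/(cμ) < 1
ρ = 38.4/(2 × 8.3) = 38.4/16.60 = 2.3133
Since 2.3133 ≥ 1, the system is UNSTABLE.
Need c > λ/μ = 38.4/8.3 = 4.63.
Minimum servers needed: c = 5.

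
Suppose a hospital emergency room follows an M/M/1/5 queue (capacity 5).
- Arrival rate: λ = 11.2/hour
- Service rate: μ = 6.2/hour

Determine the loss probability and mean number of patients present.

ρ = λ/μ = 11.2/6.2 = 1.8065
P₀ = (1-ρ)/(1-ρ^(K+1)) = (1-1.8065)/(1-1.8065^6) = -0.8065/-33.7558 = 0.02389
P_K = P₀×ρ^K = 0.023892 × 1.8065^5 = 0.023892 × 19.2393 = 0.4597
Blocking probability P_5 = 0.4597 (45.97%)
L = ρ[1 - (K+1)ρ^K + Kρ^(K+1)] / [(1-ρ)(1-ρ^(K+1))]
L = 1.8065 × (1 - 6×19.2393 + 5×34.7558) / ((1 - 1.8065) × (1 - 34.7558)) = 3.9378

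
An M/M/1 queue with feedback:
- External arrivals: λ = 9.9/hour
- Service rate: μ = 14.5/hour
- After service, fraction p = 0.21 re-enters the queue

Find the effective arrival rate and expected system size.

Effective arrival rate: λ_eff = λ/(1-p) = 9.9/(1-0.21) = 9.9/0.79 = 12.531646
ρ = λ_eff/μ = 12.531646/14.5 = 0.8642514
L = ρ/(1-ρ) = 0.8642514/(1-0.8642514) = 6.3666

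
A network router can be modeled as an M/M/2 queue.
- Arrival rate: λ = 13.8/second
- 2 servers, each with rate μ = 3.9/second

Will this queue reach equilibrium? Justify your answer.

Stability requires ρ = λ/(cμ) < 1
ρ = 13.8/(2 × 3.9) = 13.8/7.80 = 1.7692
Since 1.7692 ≥ 1, the system is UNSTABLE.
Need c > λ/μ = 13.8/3.9 = 3.54.
Minimum servers needed: c = 4.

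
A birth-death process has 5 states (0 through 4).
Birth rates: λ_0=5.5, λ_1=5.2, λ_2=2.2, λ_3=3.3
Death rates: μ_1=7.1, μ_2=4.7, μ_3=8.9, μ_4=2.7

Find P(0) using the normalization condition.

Ratios P(n)/P(0) = (λ₀···λₙ₋₁)/(μ₁···μₙ):
P(1)/P(0) = (5.5)/(7.1) = 0.7746
P(2)/P(0) = (5.5×5.2)/(7.1×4.7) = 0.8571
P(3)/P(0) = (5.5×5.2×2.2)/(7.1×4.7×8.9) = 0.2119
P(4)/P(0) = (5.5×5.2×2.2×3.3)/(7.1×4.7×8.9×2.7) = 0.2589

Normalization: ∑ P(n) = 1
P(0) × (1.0000 + 0.7746 + 0.8571 + 0.2119 + 0.2589) = 1
P(0) × 3.1025 = 1
P(0) = 1/3.1025 = 0.3223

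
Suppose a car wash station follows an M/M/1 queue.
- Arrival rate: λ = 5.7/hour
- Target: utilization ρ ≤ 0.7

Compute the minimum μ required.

ρ = λ/μ, so μ = λ/ρ
μ ≥ 5.7/0.7 = 8.1429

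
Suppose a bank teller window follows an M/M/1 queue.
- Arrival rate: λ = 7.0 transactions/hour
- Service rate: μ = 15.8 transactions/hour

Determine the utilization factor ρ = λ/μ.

Server utilization: ρ = λ/μ
ρ = 7.0/15.8 = 0.4430
The server is busy 44.30% of the time.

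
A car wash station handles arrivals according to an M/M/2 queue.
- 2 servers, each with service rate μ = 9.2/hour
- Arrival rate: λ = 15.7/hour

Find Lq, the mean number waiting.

Traffic intensity: ρ = λ/(cμ) = 15.7/(2×9.2) = 0.8533
Since ρ = 0.8533 < 1, system is stable.
Offered load a = λ/μ = cρ = 15.7/9.2 = 1.7065
P₀ = [ Σₙ₌₀^1 aⁿ/n! + a^2/(2!(1-ρ)) ]⁻¹
Σ = a^0/0! + a^1/1! = 1.0000 + 1.7065 = 2.7065
a^2/(2!(1-ρ)) = 2.91222/(2 × 0.146739) = 9.9231
P₀ = 1/(2.7065 + 9.9231) = 0.07918
Lq = P₀·a^2·ρ / (2!(1-ρ)²) = 0.0791789 × 2.91222 × 0.853261 / (2 × 0.0215324) = 4.5687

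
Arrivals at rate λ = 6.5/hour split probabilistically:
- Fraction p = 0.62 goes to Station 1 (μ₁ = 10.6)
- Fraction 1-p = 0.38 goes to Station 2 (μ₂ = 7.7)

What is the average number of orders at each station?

Effective rates: λ₁ = 6.5×0.62 = 4.03, λ₂ = 6.5×0.38 = 2.47
Station 1: ρ₁ = 4.03/10.6 = 0.3802, L₁ = ρ₁/(1-ρ₁) = 0.3802/(1-0.3802) = 0.6134
Station 2: ρ₂ = 2.47/7.7 = 0.3208, L₂ = ρ₂/(1-ρ₂) = 0.3208/(1-0.3208) = 0.4723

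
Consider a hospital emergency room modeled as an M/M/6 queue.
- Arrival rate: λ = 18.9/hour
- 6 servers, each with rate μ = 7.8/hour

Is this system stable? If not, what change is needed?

Stability requires ρ = λ/(cμ) < 1
ρ = 18.9/(6 × 7.8) = 18.9/46.80 = 0.4038
Since 0.4038 < 1, the system is STABLE.
The servers are busy 40.38% of the time.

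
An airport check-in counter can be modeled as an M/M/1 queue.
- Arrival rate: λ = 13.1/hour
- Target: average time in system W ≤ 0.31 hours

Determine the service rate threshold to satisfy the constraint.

For M/M/1: W = 1/(μ-λ)
Need W ≤ 0.31, so 1/(μ-λ) ≤ 0.31
μ - λ ≥ 1/0.31 = 3.2258
μ ≥ 13.1 + 3.2258 = 16.3258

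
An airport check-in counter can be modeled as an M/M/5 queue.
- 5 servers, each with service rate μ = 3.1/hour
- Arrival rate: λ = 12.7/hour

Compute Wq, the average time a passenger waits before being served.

Traffic intensity: ρ = λ/(cμ) = 12.7/(5×3.1) = 0.8194
Since ρ = 0.8194 < 1, system is stable.
Offered load a = λ/μ = cρ = 12.7/3.1 = 4.0968
P₀ = [ Σₙ₌₀^4 aⁿ/n! + a^5/(5!(1-ρ)) ]⁻¹
Σ = a^0/0! + a^1/1! + a^2/2! + a^3/3! + a^4/4! = 1.0000 + 4.0968 + 8.3918 + 11.4597 + 11.7370 = 36.6853
a^5/(5!(1-ρ)) = 1154.0115/(120 × 0.1806452) = 53.2356
P₀ = 1/(36.6853 + 53.2356) = 0.01112
Lq = P₀·a^5·ρ / (5!(1-ρ)²) = 0.011121 × 1154.0115 × 0.81935 / (120 × 0.032633) = 2.6853
Wq = Lq/λ = 2.6853/12.7 = 0.2114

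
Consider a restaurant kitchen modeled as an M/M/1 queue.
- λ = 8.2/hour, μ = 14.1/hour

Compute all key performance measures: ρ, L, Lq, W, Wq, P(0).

Step 1: ρ = λ/μ = 8.2/14.1 = 0.5816
Step 2: L = λ/(μ-λ) = 8.2/5.90 = 1.3898
Step 3: Lq = λ²/(μ(μ-λ)) = 67.24/(14.1×5.90) = 0.8083
Step 4: W = 1/(μ-λ) = 1/5.90 = 0.16949
Step 5: Wq = λ/(μ(μ-λ)) = 8.2/(14.1×5.90) = 0.09857
Step 6: P(0) = 1-ρ = 0.4184
Verify: L = λW = 8.2×0.16949 = 1.3898 ✔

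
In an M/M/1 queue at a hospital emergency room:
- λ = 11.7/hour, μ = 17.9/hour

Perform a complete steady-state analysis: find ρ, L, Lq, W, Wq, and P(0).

Step 1: ρ = λ/μ = 11.7/17.9 = 0.6536
Step 2: L = λ/(μ-λ) = 11.7/6.20 = 1.8871
Step 3: Lq = λ²/(μ(μ-λ)) = 136.89/(17.9×6.20) = 1.2335
Step 4: W = 1/(μ-λ) = 1/6.20 = 0.16129
Step 5: Wq = λ/(μ(μ-λ)) = 11.7/(17.9×6.20) = 0.1054
Step 6: P(0) = 1-ρ = 0.3464
Verify: L = λW = 11.7×0.16129 = 1.8871 ✔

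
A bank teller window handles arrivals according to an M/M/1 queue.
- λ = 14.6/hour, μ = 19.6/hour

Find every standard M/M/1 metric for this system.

Step 1: ρ = λ/μ = 14.6/19.6 = 0.7449
Step 2: L = λ/(μ-λ) = 14.6/5.00 = 2.9200
Step 3: Lq = λ²/(μ(μ-λ)) = 213.16/(19.6×5.00) = 2.1751
Step 4: W = 1/(μ-λ) = 1/5.00 = 0.2000
Step 5: Wq = λ/(μ(μ-λ)) = 14.6/(19.6×5.00) = 0.1490
Step 6: P(0) = 1-ρ = 0.2551
Verify: L = λW = 14.6×0.2000 = 2.9200 ✔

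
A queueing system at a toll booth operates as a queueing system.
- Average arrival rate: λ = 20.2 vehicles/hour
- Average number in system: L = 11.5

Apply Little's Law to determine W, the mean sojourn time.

Little's Law: L = λW, so W = L/λ
W = 11.5/20.2 = 0.5693 hours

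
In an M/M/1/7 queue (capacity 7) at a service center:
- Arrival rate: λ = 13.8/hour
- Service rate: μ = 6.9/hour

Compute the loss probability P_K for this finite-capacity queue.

ρ = λ/μ = 13.8/6.9 = 2.0000
P₀ = (1-ρ)/(1-ρ^(K+1)) = (1-2.0000)/(1-2.0000^8) = -1.0000/-255.0000 = 0.003922
P_K = P₀×ρ^K = 0.003922 × 2.0000^7 = 0.003922 × 128.0000 = 0.5020
Blocking probability = 50.20%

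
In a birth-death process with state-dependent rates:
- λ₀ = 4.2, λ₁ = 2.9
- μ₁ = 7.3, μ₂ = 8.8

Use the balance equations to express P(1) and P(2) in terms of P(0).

Balance equations:
State 0: λ₀P₀ = μ₁P₁ → P₁ = (λ₀/μ₁)P₀ = (4.2/7.3)P₀ = 0.5753P₀
State 1: P₂ = (λ₀λ₁)/(μ₁μ₂)P₀ = (4.2×2.9)/(7.3×8.8)P₀ = 0.1896P₀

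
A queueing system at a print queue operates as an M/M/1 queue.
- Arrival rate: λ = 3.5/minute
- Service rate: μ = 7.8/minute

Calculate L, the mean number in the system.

ρ = λ/μ = 3.5/7.8 = 0.4487
For M/M/1: L = λ/(μ-λ)
L = 3.5/(7.8-3.5) = 3.5/4.30
L = 0.8140 jobs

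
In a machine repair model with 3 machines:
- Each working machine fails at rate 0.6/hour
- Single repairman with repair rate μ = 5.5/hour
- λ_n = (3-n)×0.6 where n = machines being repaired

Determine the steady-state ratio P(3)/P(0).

P(3)/P(0) = ∏_{i=0}^{3-1} λ_i/μ_{i+1}
= (3-0)×0.6/5.5 × (3-1)×0.6/5.5 × (3-2)×0.6/5.5
= 0.007790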